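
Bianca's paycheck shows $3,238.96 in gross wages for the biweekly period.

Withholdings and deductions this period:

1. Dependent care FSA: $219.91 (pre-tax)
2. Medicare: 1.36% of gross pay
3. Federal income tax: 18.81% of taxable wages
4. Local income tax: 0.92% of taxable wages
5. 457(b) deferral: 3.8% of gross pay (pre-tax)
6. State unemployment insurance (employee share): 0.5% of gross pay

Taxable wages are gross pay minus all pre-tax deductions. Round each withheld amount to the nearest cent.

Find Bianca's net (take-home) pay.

457(b) deferral: $3,238.96 × 0.038 = $123.08
Dependent care FSA: $219.91
Pre-tax total = $123.08 + $219.91 = $342.99
Taxable wages = $3,238.96 − $342.99 = $2,895.97
Federal income tax: $2,895.97 × 0.1881 = $544.73
Local income tax: $2,895.97 × 0.0092 = $26.64
Medicare: $3,238.96 × 0.0136 = $44.05
State unemployment insurance (employee share): $3,238.96 × 0.005 = $16.19
Total deductions = $123.08 + $219.91 + $544.73 + $26.64 + $44.05 + $16.19 = $974.60
Net pay = $3,238.96 − $974.60 = $2,264.36

$2,264.36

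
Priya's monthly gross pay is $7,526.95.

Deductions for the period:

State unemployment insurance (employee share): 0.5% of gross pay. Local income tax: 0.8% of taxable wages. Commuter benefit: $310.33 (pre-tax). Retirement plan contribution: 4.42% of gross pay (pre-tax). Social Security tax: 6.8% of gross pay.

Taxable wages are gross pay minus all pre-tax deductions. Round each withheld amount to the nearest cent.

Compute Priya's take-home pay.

$6,279.40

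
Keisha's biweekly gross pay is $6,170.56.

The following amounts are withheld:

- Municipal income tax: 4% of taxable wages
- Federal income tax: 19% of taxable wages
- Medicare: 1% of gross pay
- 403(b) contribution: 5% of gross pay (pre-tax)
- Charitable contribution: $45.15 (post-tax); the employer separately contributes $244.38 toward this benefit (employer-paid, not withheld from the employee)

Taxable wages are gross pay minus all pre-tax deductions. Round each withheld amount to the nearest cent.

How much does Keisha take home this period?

403(b) contribution: $6,170.56 × 0.05 = $308.53
Taxable wages = $6,170.56 − $308.53 = $5,862.03
Municipal income tax: $5,862.03 × 0.04 = $234.48
Federal income tax: $5,862.03 × 0.19 = $1,113.79
Medicare: $6,170.56 × 0.01 = $61.71
Charitable contribution: $45.15
(Employer's $244.38 toward charitable contribution is not withheld from the employee.)
Total deductions = $308.53 + $234.48 + $1,113.79 + $61.71 + $45.15 = $1,763.66
Net pay = $6,170.56 − $1,763.66 = $4,406.90

$4,406.90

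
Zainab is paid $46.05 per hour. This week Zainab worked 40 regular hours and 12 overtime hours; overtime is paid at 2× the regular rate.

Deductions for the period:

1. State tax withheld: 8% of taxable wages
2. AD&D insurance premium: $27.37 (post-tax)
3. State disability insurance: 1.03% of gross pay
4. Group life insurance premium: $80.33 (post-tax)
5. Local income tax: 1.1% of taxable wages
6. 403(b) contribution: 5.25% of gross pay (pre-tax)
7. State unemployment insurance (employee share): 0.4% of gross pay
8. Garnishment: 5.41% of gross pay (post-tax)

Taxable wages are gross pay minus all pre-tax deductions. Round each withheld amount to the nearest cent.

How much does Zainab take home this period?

Regular pay: 40 × $46.05 = $1,842.00
Overtime pay: 12 × $46.05 × 2 = $1,105.20
Gross pay = $1,842.00 + $1,105.20 = $2,947.20
403(b) contribution: $2,947.20 × 0.0525 = $154.73
Taxable wages = $2,947.20 − $154.73 = $2,792.47
Local income tax: $2,792.47 × 0.011 = $30.72
State tax withheld: $2,792.47 × 0.08 = $223.40
State unemployment insurance (employee share): $2,947.20 × 0.004 = $11.79
State disability insurance: $2,947.20 × 0.0103 = $30.36
AD&D insurance premium: $27.37
Group life insurance premium: $80.33
Garnishment: $2,947.20 × 0.0541 = $159.44
Total deductions = $154.73 + $30.72 + $223.40 + $11.79 + $30.36 + $27.37 + $80.33 + $159.44 = $718.14
Net pay = $2,947.20 − $718.14 = $2,229.06

$2,229.06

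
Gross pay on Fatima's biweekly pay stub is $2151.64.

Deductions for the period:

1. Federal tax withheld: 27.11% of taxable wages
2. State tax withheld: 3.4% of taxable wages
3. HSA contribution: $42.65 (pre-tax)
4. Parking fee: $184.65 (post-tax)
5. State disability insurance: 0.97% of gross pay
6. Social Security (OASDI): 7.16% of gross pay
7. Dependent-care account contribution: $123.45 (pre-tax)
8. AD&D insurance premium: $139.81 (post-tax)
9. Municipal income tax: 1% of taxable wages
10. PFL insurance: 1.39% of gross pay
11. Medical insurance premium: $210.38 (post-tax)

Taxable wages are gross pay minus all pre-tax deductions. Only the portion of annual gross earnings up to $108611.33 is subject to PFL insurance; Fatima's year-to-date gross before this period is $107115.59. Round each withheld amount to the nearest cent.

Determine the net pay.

Dependent-care account contribution: $123.45
HSA contribution: $42.65
Pre-tax total = $123.45 + $42.65 = $166.10
Taxable wages = $2151.64 − $166.10 = $1985.54
Federal tax withheld: $1985.54 × 0.2711 = $538.28
Municipal income tax: $1985.54 × 0.01 = $19.86
State tax withheld: $1985.54 × 0.034 = $67.51
Social Security (OASDI): $2151.64 × 0.0716 = $154.06
PFL insurance: only $108611.33 − $107115.59 = $1495.74 of this check is subject → $1495.74 × 0.0139 = $20.79
State disability insurance: $2151.64 × 0.0097 = $20.87
Medical insurance premium: $210.38
AD&D insurance premium: $139.81
Parking fee: $184.65
Total deductions = $123.45 + $42.65 + $538.28 + $19.86 + $67.51 + $154.06 + $20.79 + $20.87 + $210.38 + $139.81 + $184.65 = $1522.31
Net pay = $2151.64 − $1522.31 = $629.33

$629.33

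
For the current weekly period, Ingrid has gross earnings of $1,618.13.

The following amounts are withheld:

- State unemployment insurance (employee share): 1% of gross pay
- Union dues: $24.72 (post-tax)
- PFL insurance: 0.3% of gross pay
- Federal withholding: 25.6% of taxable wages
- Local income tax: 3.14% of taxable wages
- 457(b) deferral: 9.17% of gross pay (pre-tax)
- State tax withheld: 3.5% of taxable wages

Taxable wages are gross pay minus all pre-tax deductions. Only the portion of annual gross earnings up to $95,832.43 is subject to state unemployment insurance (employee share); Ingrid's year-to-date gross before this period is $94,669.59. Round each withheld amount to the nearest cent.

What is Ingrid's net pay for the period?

$954.70

457(b) deferral: $1,618.13 × 0.0917 = $148.38
Taxable wages = $1,618.13 − $148.38 = $1,469.75
State tax withheld: $1,469.75 × 0.035 = $51.44
Federal withholding: $1,469.75 × 0.256 = $376.26
Local income tax: $1,469.75 × 0.0314 = $46.15
PFL insurance: $1,618.13 × 0.003 = $4.85
State unemployment insurance (employee share): only $95,832.43 − $94,669.59 = $1,162.84 of this check is subject → $1,162.84 × 0.01 = $11.63
Union dues: $24.72
Total deductions = $148.38 + $51.44 + $376.26 + $46.15 + $4.85 + $11.63 + $24.72 = $663.43
Net pay = $1,618.13 − $663.43 = $954.70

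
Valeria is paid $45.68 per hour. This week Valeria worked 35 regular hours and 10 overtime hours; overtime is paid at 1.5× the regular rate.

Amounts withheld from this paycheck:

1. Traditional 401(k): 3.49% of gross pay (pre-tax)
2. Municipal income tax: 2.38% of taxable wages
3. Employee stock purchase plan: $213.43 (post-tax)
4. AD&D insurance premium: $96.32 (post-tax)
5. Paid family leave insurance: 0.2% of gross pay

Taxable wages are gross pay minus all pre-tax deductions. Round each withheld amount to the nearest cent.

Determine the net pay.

Regular pay: 35 × $45.68 = $1,598.80
Overtime pay: 10 × $45.68 × 1.5 = $685.20
Gross pay = $1,598.80 + $685.20 = $2,284.00
Traditional 401(k): $2,284.00 × 0.0349 = $79.71
Taxable wages = $2,284.00 − $79.71 = $2,204.29
Municipal income tax: $2,204.29 × 0.0238 = $52.46
Paid family leave insurance: $2,284.00 × 0.002 = $4.57
Employee stock purchase plan: $213.43
AD&D insurance premium: $96.32
Total deductions = $79.71 + $52.46 + $4.57 + $213.43 + $96.32 = $446.49
Net pay = $2,284.00 − $446.49 = $1,837.51

$1,837.51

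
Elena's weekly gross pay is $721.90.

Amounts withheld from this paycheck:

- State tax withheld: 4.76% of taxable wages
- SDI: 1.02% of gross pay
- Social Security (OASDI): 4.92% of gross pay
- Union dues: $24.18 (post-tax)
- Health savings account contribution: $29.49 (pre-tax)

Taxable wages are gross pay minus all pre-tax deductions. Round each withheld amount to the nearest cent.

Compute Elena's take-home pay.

$592.39

Health savings account contribution: $29.49
Taxable wages = $721.90 − $29.49 = $692.41
State tax withheld: $692.41 × 0.0476 = $32.96
SDI: $721.90 × 0.0102 = $7.36
Social Security (OASDI): $721.90 × 0.0492 = $35.52
Union dues: $24.18
Total deductions = $29.49 + $32.96 + $7.36 + $35.52 + $24.18 = $129.51
Net pay = $721.90 − $129.51 = $592.39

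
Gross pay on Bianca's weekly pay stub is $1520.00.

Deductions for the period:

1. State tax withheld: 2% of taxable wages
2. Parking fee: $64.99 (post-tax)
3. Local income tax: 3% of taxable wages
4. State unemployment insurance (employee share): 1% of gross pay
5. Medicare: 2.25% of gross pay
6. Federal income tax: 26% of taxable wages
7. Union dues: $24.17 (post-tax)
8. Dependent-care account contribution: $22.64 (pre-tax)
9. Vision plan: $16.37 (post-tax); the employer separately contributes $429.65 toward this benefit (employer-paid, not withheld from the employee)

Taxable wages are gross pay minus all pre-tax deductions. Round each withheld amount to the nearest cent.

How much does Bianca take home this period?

Dependent-care account contribution: $22.64
Taxable wages = $1520.00 − $22.64 = $1497.36
State tax withheld: $1497.36 × 0.02 = $29.95
Federal income tax: $1497.36 × 0.26 = $389.31
Local income tax: $1497.36 × 0.03 = $44.92
Medicare: $1520.00 × 0.0225 = $34.20
State unemployment insurance (employee share): $1520.00 × 0.01 = $15.20
Parking fee: $64.99
Vision plan: $16.37
Union dues: $24.17
(Employer's $429.65 toward vision plan is not withheld from the employee.)
Total deductions = $22.64 + $29.95 + $389.31 + $44.92 + $34.20 + $15.20 + $64.99 + $16.37 + $24.17 = $641.75
Net pay = $1520.00 − $641.75 = $878.25

$878.25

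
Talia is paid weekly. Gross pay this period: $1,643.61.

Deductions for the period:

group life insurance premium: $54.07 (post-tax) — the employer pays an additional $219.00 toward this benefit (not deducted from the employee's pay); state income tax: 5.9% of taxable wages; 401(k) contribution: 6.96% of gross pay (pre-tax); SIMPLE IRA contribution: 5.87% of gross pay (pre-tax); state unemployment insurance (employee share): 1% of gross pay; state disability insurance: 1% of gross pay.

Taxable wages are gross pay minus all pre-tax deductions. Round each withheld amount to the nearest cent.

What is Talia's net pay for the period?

$1,261.25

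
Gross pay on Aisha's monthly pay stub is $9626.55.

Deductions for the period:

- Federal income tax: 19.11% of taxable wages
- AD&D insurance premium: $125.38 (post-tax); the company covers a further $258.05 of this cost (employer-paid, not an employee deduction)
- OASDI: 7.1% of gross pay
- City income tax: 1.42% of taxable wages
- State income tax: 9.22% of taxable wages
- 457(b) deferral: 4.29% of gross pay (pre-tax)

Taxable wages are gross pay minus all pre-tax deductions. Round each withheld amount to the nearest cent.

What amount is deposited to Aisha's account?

$5663.67

457(b) deferral: $9626.55 × 0.0429 = $412.98
Taxable wages = $9626.55 − $412.98 = $9213.57
City income tax: $9213.57 × 0.0142 = $130.83
State income tax: $9213.57 × 0.0922 = $849.49
Federal income tax: $9213.57 × 0.1911 = $1760.71
OASDI: $9626.55 × 0.071 = $683.49
AD&D insurance premium: $125.38
(Employer's $258.05 toward AD&D insurance premium is not withheld from the employee.)
Total deductions = $412.98 + $130.83 + $849.49 + $1760.71 + $683.49 + $125.38 = $3962.88
Net pay = $9626.55 − $3962.88 = $5663.67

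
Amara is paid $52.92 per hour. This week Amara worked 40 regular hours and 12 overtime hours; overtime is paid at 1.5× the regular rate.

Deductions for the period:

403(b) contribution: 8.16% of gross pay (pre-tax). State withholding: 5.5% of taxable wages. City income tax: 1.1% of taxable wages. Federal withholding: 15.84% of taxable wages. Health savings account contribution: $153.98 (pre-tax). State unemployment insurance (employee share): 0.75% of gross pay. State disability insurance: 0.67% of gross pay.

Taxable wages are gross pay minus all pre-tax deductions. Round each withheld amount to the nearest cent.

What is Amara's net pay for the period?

Regular pay: 40 × $52.92 = $2116.80
Overtime pay: 12 × $52.92 × 1.5 = $952.56
Gross pay = $2116.80 + $952.56 = $3069.36
403(b) contribution: $3069.36 × 0.0816 = $250.46
Health savings account contribution: $153.98
Pre-tax total = $250.46 + $153.98 = $404.44
Taxable wages = $3069.36 − $404.44 = $2664.92
City income tax: $2664.92 × 0.011 = $29.31
State withholding: $2664.92 × 0.055 = $146.57
Federal withholding: $2664.92 × 0.1584 = $422.12
State disability insurance: $3069.36 × 0.0067 = $20.56
State unemployment insurance (employee share): $3069.36 × 0.0075 = $23.02
Total deductions = $250.46 + $153.98 + $29.31 + $146.57 + $422.12 + $20.56 + $23.02 = $1046.02
Net pay = $3069.36 − $1046.02 = $2023.34

$2023.34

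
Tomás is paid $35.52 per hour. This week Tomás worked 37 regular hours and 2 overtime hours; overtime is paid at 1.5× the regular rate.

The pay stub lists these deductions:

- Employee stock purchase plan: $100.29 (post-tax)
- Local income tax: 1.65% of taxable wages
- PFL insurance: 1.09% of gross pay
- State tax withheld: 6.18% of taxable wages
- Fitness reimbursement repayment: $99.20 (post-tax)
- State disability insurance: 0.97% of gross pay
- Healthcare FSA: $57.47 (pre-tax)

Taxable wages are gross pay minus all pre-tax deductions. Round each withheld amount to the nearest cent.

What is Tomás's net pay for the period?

Regular pay: 37 × $35.52 = $1314.24
Overtime pay: 2 × $35.52 × 1.5 = $106.56
Gross pay = $1314.24 + $106.56 = $1420.80
Healthcare FSA: $57.47
Taxable wages = $1420.80 − $57.47 = $1363.33
State tax withheld: $1363.33 × 0.0618 = $84.25
Local income tax: $1363.33 × 0.0165 = $22.49
State disability insurance: $1420.80 × 0.0097 = $13.78
PFL insurance: $1420.80 × 0.0109 = $15.49
Employee stock purchase plan: $100.29
Fitness reimbursement repayment: $99.20
Total deductions = $57.47 + $84.25 + $22.49 + $13.78 + $15.49 + $100.29 + $99.20 = $392.97
Net pay = $1420.80 − $392.97 = $1027.83

$1027.83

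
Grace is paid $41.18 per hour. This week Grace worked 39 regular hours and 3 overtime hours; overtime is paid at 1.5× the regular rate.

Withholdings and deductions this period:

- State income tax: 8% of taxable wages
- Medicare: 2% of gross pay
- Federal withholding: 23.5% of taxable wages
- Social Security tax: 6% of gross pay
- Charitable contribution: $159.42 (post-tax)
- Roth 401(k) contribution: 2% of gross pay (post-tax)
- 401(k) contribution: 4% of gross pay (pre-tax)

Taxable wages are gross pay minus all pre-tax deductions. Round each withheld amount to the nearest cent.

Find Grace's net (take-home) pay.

$839.43

Regular pay: 39 × $41.18 = $1,606.02
Overtime pay: 3 × $41.18 × 1.5 = $185.31
Gross pay = $1,606.02 + $185.31 = $1,791.33
401(k) contribution: $1,791.33 × 0.04 = $71.65
Taxable wages = $1,791.33 − $71.65 = $1,719.68
Federal withholding: $1,719.68 × 0.235 = $404.12
State income tax: $1,719.68 × 0.08 = $137.57
Medicare: $1,791.33 × 0.02 = $35.83
Social Security tax: $1,791.33 × 0.06 = $107.48
Charitable contribution: $159.42
Roth 401(k) contribution: $1,791.33 × 0.02 = $35.83
Total deductions = $71.65 + $404.12 + $137.57 + $35.83 + $107.48 + $159.42 + $35.83 = $951.90
Net pay = $1,791.33 − $951.90 = $839.43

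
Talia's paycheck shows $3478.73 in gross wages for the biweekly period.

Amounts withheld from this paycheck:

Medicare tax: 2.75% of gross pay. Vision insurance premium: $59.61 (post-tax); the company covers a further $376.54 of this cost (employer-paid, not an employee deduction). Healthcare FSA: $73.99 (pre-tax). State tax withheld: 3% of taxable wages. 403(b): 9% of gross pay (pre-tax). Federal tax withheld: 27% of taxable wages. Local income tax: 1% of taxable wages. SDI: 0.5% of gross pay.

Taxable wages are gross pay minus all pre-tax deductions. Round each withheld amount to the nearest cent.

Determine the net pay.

$1960.56

403(b): $3478.73 × 0.09 = $313.09
Healthcare FSA: $73.99
Pre-tax total = $313.09 + $73.99 = $387.08
Taxable wages = $3478.73 − $387.08 = $3091.65
Local income tax: $3091.65 × 0.01 = $30.92
Federal tax withheld: $3091.65 × 0.27 = $834.75
State tax withheld: $3091.65 × 0.03 = $92.75
SDI: $3478.73 × 0.005 = $17.39
Medicare tax: $3478.73 × 0.0275 = $95.67
Vision insurance premium: $59.61
(Employer's $376.54 toward vision insurance premium is not withheld from the employee.)
Total deductions = $313.09 + $73.99 + $30.92 + $834.75 + $92.75 + $17.39 + $95.67 + $59.61 = $1518.17
Net pay = $3478.73 − $1518.17 = $1960.56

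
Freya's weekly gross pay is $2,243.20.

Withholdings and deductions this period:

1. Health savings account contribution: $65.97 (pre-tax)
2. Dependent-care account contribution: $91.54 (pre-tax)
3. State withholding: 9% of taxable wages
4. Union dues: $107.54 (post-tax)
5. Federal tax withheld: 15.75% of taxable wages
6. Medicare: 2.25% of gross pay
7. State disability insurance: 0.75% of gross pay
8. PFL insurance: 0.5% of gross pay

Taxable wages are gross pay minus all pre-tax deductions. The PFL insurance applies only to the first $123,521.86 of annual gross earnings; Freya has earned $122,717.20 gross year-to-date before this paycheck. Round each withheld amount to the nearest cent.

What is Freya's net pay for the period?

$1,390.63

Dependent-care account contribution: $91.54
Health savings account contribution: $65.97
Pre-tax total = $91.54 + $65.97 = $157.51
Taxable wages = $2,243.20 − $157.51 = $2,085.69
Federal tax withheld: $2,085.69 × 0.1575 = $328.50
State withholding: $2,085.69 × 0.09 = $187.71
PFL insurance: only $123,521.86 − $122,717.20 = $804.66 of this check is subject → $804.66 × 0.005 = $4.02
Medicare: $2,243.20 × 0.0225 = $50.47
State disability insurance: $2,243.20 × 0.0075 = $16.82
Union dues: $107.54
Total deductions = $91.54 + $65.97 + $328.50 + $187.71 + $4.02 + $50.47 + $16.82 + $107.54 = $852.57
Net pay = $2,243.20 − $852.57 = $1,390.63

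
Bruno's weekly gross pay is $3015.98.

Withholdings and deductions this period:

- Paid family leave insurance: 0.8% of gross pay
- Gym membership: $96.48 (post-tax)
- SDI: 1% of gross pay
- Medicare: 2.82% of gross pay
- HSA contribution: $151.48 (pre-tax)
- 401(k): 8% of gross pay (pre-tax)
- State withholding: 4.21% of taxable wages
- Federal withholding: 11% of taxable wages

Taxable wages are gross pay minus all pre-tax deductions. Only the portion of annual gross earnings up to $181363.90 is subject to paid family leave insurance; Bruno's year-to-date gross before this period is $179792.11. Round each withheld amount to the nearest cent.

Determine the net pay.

$1999.97

401(k): $3015.98 × 0.08 = $241.28
HSA contribution: $151.48
Pre-tax total = $241.28 + $151.48 = $392.76
Taxable wages = $3015.98 − $392.76 = $2623.22
Federal withholding: $2623.22 × 0.11 = $288.55
State withholding: $2623.22 × 0.0421 = $110.44
Medicare: $3015.98 × 0.0282 = $85.05
SDI: $3015.98 × 0.01 = $30.16
Paid family leave insurance: only $181363.90 − $179792.11 = $1571.79 of this check is subject → $1571.79 × 0.008 = $12.57
Gym membership: $96.48
Total deductions = $241.28 + $151.48 + $288.55 + $110.44 + $85.05 + $30.16 + $12.57 + $96.48 = $1016.01
Net pay = $3015.98 − $1016.01 = $1999.97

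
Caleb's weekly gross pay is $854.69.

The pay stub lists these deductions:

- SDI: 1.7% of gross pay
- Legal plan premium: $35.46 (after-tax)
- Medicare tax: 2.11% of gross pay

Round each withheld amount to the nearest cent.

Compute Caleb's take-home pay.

$786.67

Medicare tax: $854.69 × 0.0211 = $18.03
SDI: $854.69 × 0.017 = $14.53
Legal plan premium: $35.46
Total deductions = $18.03 + $14.53 + $35.46 = $68.02
Net pay = $854.69 − $68.02 = $786.67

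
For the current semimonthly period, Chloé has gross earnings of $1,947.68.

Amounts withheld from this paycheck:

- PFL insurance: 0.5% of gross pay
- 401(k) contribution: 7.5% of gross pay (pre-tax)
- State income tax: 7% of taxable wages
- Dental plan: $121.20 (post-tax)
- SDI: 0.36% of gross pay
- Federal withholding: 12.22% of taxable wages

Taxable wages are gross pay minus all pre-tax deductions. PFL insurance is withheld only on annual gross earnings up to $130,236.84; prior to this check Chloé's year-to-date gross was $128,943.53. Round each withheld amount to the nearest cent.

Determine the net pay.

$1,320.65

401(k) contribution: $1,947.68 × 0.075 = $146.08
Taxable wages = $1,947.68 − $146.08 = $1,801.60
State income tax: $1,801.60 × 0.07 = $126.11
Federal withholding: $1,801.60 × 0.1222 = $220.16
SDI: $1,947.68 × 0.0036 = $7.01
PFL insurance: only $130,236.84 − $128,943.53 = $1,293.31 of this check is subject → $1,293.31 × 0.005 = $6.47
Dental plan: $121.20
Total deductions = $146.08 + $126.11 + $220.16 + $7.01 + $6.47 + $121.20 = $627.03
Net pay = $1,947.68 − $627.03 = $1,320.65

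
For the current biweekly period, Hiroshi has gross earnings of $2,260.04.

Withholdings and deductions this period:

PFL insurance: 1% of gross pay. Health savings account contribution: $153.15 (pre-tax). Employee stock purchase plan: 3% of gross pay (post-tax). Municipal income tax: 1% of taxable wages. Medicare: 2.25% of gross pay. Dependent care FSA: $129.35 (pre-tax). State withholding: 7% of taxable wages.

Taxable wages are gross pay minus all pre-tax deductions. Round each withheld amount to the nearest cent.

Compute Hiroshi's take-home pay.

$1,678.08

Health savings account contribution: $153.15
Dependent care FSA: $129.35
Pre-tax total = $153.15 + $129.35 = $282.50
Taxable wages = $2,260.04 − $282.50 = $1,977.54
Municipal income tax: $1,977.54 × 0.01 = $19.78
State withholding: $1,977.54 × 0.07 = $138.43
Medicare: $2,260.04 × 0.0225 = $50.85
PFL insurance: $2,260.04 × 0.01 = $22.60
Employee stock purchase plan: $2,260.04 × 0.03 = $67.80
Total deductions = $153.15 + $129.35 + $19.78 + $138.43 + $50.85 + $22.60 + $67.80 = $581.96
Net pay = $2,260.04 − $581.96 = $1,678.08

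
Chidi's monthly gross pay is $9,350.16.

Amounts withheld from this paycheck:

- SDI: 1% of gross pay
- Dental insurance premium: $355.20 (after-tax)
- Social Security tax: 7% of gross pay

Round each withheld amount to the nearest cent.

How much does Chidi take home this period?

$8,246.95

SDI: $9,350.16 × 0.01 = $93.50
Social Security tax: $9,350.16 × 0.07 = $654.51
Dental insurance premium: $355.20
Total deductions = $93.50 + $654.51 + $355.20 = $1,103.21
Net pay = $9,350.16 − $1,103.21 = $8,246.95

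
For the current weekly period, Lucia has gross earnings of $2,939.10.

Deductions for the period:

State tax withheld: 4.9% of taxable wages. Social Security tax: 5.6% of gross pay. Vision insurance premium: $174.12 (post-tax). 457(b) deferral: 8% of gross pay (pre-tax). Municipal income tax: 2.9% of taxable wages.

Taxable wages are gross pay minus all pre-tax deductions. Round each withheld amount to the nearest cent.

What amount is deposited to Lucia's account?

$2,154.35

457(b) deferral: $2,939.10 × 0.08 = $235.13
Taxable wages = $2,939.10 − $235.13 = $2,703.97
State tax withheld: $2,703.97 × 0.049 = $132.49
Municipal income tax: $2,703.97 × 0.029 = $78.42
Social Security tax: $2,939.10 × 0.056 = $164.59
Vision insurance premium: $174.12
Total deductions = $235.13 + $132.49 + $78.42 + $164.59 + $174.12 = $784.75
Net pay = $2,939.10 − $784.75 = $2,154.35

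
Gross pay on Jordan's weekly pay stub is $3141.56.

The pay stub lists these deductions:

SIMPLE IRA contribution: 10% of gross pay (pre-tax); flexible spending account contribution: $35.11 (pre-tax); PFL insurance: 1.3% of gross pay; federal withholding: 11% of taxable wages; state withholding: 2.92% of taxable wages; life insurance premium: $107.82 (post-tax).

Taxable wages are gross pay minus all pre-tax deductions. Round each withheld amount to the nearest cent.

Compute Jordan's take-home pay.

$2254.95

SIMPLE IRA contribution: $3141.56 × 0.1 = $314.16
Flexible spending account contribution: $35.11
Pre-tax total = $314.16 + $35.11 = $349.27
Taxable wages = $3141.56 − $349.27 = $2792.29
State withholding: $2792.29 × 0.0292 = $81.53
Federal withholding: $2792.29 × 0.11 = $307.15
PFL insurance: $3141.56 × 0.013 = $40.84
Life insurance premium: $107.82
Total deductions = $314.16 + $35.11 + $81.53 + $307.15 + $40.84 + $107.82 = $886.61
Net pay = $3141.56 − $886.61 = $2254.95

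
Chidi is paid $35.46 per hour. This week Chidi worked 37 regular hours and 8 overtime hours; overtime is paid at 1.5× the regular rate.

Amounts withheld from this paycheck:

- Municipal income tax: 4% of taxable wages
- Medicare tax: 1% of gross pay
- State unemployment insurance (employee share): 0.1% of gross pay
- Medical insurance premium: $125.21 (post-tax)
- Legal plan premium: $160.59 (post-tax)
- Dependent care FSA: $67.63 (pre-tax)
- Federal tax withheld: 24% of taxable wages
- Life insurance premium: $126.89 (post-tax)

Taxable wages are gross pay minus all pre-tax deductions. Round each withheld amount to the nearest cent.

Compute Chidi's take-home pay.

$770.52

Regular pay: 37 × $35.46 = $1,312.02
Overtime pay: 8 × $35.46 × 1.5 = $425.52
Gross pay = $1,312.02 + $425.52 = $1,737.54
Dependent care FSA: $67.63
Taxable wages = $1,737.54 − $67.63 = $1,669.91
Municipal income tax: $1,669.91 × 0.04 = $66.80
Federal tax withheld: $1,669.91 × 0.24 = $400.78
Medicare tax: $1,737.54 × 0.01 = $17.38
State unemployment insurance (employee share): $1,737.54 × 0.001 = $1.74
Medical insurance premium: $125.21
Life insurance premium: $126.89
Legal plan premium: $160.59
Total deductions = $67.63 + $66.80 + $400.78 + $17.38 + $1.74 + $125.21 + $126.89 + $160.59 = $967.02
Net pay = $1,737.54 − $967.02 = $770.52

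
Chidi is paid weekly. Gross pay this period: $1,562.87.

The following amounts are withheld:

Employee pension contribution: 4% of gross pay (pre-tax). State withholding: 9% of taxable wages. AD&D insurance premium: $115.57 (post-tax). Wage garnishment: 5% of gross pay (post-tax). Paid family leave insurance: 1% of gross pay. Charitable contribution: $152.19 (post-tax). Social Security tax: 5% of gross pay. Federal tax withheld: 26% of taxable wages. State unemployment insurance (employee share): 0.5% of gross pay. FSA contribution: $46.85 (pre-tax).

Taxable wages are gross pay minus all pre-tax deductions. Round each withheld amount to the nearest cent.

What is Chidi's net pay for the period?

$497.30

Employee pension contribution: $1,562.87 × 0.04 = $62.51
FSA contribution: $46.85
Pre-tax total = $62.51 + $46.85 = $109.36
Taxable wages = $1,562.87 − $109.36 = $1,453.51
State withholding: $1,453.51 × 0.09 = $130.82
Federal tax withheld: $1,453.51 × 0.26 = $377.91
Social Security tax: $1,562.87 × 0.05 = $78.14
State unemployment insurance (employee share): $1,562.87 × 0.005 = $7.81
Paid family leave insurance: $1,562.87 × 0.01 = $15.63
Wage garnishment: $1,562.87 × 0.05 = $78.14
AD&D insurance premium: $115.57
Charitable contribution: $152.19
Total deductions = $62.51 + $46.85 + $130.82 + $377.91 + $78.14 + $7.81 + $15.63 + $78.14 + $115.57 + $152.19 = $1,065.57
Net pay = $1,562.87 − $1,065.57 = $497.30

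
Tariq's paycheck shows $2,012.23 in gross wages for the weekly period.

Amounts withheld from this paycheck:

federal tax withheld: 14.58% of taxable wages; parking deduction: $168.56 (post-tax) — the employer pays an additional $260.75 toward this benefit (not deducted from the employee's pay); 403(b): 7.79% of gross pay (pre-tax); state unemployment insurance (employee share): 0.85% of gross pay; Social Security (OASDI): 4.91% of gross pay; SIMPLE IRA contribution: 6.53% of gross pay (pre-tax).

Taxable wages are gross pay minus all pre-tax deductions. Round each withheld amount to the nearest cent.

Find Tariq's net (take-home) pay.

403(b): $2,012.23 × 0.0779 = $156.75
SIMPLE IRA contribution: $2,012.23 × 0.0653 = $131.40
Pre-tax total = $156.75 + $131.40 = $288.15
Taxable wages = $2,012.23 − $288.15 = $1,724.08
Federal tax withheld: $1,724.08 × 0.1458 = $251.37
State unemployment insurance (employee share): $2,012.23 × 0.0085 = $17.10
Social Security (OASDI): $2,012.23 × 0.0491 = $98.80
Parking deduction: $168.56
(Employer's $260.75 toward parking deduction is not withheld from the employee.)
Total deductions = $156.75 + $131.40 + $251.37 + $17.10 + $98.80 + $168.56 = $823.98
Net pay = $2,012.23 − $823.98 = $1,188.25

$1,188.25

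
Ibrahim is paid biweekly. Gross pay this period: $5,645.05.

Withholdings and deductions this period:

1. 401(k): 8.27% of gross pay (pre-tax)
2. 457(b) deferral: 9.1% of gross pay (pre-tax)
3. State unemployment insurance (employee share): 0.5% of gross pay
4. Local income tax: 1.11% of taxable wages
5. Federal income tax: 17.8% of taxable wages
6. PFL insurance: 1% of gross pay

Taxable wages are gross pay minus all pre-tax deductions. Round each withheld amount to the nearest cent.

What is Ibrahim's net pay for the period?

401(k): $5,645.05 × 0.0827 = $466.85
457(b) deferral: $5,645.05 × 0.091 = $513.70
Pre-tax total = $466.85 + $513.70 = $980.55
Taxable wages = $5,645.05 − $980.55 = $4,664.50
Local income tax: $4,664.50 × 0.0111 = $51.78
Federal income tax: $4,664.50 × 0.178 = $830.28
State unemployment insurance (employee share): $5,645.05 × 0.005 = $28.23
PFL insurance: $5,645.05 × 0.01 = $56.45
Total deductions = $466.85 + $513.70 + $51.78 + $830.28 + $28.23 + $56.45 = $1,947.29
Net pay = $5,645.05 − $1,947.29 = $3,697.76

$3,697.76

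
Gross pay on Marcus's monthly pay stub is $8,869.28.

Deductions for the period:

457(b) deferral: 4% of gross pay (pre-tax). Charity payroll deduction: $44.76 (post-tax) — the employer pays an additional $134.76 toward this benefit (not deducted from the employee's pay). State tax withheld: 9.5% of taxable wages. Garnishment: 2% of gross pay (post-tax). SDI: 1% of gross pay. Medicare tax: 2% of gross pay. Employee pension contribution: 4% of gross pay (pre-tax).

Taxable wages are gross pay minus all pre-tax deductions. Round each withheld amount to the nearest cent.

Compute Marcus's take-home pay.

$6,896.33

457(b) deferral: $8,869.28 × 0.04 = $354.77
Employee pension contribution: $8,869.28 × 0.04 = $354.77
Pre-tax total = $354.77 + $354.77 = $709.54
Taxable wages = $8,869.28 − $709.54 = $8,159.74
State tax withheld: $8,159.74 × 0.095 = $775.18
Medicare tax: $8,869.28 × 0.02 = $177.39
SDI: $8,869.28 × 0.01 = $88.69
Garnishment: $8,869.28 × 0.02 = $177.39
Charity payroll deduction: $44.76
(Employer's $134.76 toward charity payroll deduction is not withheld from the employee.)
Total deductions = $354.77 + $354.77 + $775.18 + $177.39 + $88.69 + $177.39 + $44.76 = $1,972.95
Net pay = $8,869.28 − $1,972.95 = $6,896.33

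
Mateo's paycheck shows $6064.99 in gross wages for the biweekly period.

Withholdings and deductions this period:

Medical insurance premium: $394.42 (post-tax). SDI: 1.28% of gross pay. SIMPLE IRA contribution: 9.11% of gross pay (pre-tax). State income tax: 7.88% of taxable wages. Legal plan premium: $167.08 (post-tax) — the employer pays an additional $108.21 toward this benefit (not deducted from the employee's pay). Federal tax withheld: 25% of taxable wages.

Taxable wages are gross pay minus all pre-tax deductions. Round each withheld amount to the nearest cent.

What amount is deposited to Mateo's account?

$3060.84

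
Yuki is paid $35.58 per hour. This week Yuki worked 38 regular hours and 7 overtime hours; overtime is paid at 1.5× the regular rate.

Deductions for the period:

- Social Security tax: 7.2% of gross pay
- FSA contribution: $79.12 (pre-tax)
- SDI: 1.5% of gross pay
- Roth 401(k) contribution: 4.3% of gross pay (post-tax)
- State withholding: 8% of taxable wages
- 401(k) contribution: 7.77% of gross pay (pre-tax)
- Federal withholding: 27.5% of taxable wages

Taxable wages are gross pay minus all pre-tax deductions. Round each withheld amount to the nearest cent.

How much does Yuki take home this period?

Regular pay: 38 × $35.58 = $1,352.04
Overtime pay: 7 × $35.58 × 1.5 = $373.59
Gross pay = $1,352.04 + $373.59 = $1,725.63
FSA contribution: $79.12
401(k) contribution: $1,725.63 × 0.0777 = $134.08
Pre-tax total = $79.12 + $134.08 = $213.20
Taxable wages = $1,725.63 − $213.20 = $1,512.43
Federal withholding: $1,512.43 × 0.275 = $415.92
State withholding: $1,512.43 × 0.08 = $120.99
Social Security tax: $1,725.63 × 0.072 = $124.25
SDI: $1,725.63 × 0.015 = $25.88
Roth 401(k) contribution: $1,725.63 × 0.043 = $74.20
Total deductions = $79.12 + $134.08 + $415.92 + $120.99 + $124.25 + $25.88 + $74.20 = $974.44
Net pay = $1,725.63 − $974.44 = $751.19

$751.19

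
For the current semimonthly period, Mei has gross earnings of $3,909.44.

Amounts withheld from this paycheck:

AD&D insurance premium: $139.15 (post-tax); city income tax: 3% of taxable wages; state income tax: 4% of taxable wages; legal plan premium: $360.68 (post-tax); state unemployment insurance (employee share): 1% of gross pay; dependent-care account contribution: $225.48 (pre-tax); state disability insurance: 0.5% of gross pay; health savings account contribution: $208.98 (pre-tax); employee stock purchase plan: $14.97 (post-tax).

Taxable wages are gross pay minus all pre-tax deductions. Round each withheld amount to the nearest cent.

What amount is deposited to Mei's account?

$2,658.29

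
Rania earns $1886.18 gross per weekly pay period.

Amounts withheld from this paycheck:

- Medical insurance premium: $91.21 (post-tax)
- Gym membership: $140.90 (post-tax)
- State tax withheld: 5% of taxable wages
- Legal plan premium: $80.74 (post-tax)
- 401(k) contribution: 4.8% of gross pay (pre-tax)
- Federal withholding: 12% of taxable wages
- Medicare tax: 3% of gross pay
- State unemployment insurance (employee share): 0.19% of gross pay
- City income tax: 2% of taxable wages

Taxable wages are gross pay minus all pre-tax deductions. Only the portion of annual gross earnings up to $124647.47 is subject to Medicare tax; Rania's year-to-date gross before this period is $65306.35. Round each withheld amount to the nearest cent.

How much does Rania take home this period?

$1081.45

401(k) contribution: $1886.18 × 0.048 = $90.54
Taxable wages = $1886.18 − $90.54 = $1795.64
City income tax: $1795.64 × 0.02 = $35.91
Federal withholding: $1795.64 × 0.12 = $215.48
State tax withheld: $1795.64 × 0.05 = $89.78
Medicare tax: cap not yet reached, full $1886.18 is subject → $1886.18 × 0.03 = $56.59
State unemployment insurance (employee share): $1886.18 × 0.0019 = $3.58
Gym membership: $140.90
Legal plan premium: $80.74
Medical insurance premium: $91.21
Total deductions = $90.54 + $35.91 + $215.48 + $89.78 + $56.59 + $3.58 + $140.90 + $80.74 + $91.21 = $804.73
Net pay = $1886.18 − $804.73 = $1081.45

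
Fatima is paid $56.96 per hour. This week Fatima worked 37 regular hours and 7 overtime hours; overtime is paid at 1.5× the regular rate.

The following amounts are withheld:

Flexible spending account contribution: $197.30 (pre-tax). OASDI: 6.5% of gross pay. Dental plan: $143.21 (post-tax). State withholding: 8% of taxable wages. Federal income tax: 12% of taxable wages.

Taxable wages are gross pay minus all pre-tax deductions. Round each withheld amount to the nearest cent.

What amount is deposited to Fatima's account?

Regular pay: 37 × $56.96 = $2107.52
Overtime pay: 7 × $56.96 × 1.5 = $598.08
Gross pay = $2107.52 + $598.08 = $2705.60
Flexible spending account contribution: $197.30
Taxable wages = $2705.60 − $197.30 = $2508.30
Federal income tax: $2508.30 × 0.12 = $301.00
State withholding: $2508.30 × 0.08 = $200.66
OASDI: $2705.60 × 0.065 = $175.86
Dental plan: $143.21
Total deductions = $197.30 + $301.00 + $200.66 + $175.86 + $143.21 = $1018.03
Net pay = $2705.60 − $1018.03 = $1687.57

$1687.57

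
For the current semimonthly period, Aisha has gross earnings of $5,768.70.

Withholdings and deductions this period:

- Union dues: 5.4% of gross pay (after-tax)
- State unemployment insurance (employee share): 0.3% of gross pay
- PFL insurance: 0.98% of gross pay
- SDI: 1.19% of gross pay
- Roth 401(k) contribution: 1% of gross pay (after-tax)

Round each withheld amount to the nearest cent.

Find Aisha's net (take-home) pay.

$5,257.01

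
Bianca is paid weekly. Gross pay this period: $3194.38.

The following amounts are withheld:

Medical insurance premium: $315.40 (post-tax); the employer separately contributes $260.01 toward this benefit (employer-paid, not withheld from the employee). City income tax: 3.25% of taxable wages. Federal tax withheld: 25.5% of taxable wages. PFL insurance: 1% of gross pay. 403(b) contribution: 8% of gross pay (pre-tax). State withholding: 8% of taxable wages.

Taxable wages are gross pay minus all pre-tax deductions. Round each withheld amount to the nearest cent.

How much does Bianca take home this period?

403(b) contribution: $3194.38 × 0.08 = $255.55
Taxable wages = $3194.38 − $255.55 = $2938.83
City income tax: $2938.83 × 0.0325 = $95.51
Federal tax withheld: $2938.83 × 0.255 = $749.40
State withholding: $2938.83 × 0.08 = $235.11
PFL insurance: $3194.38 × 0.01 = $31.94
Medical insurance premium: $315.40
(Employer's $260.01 toward medical insurance premium is not withheld from the employee.)
Total deductions = $255.55 + $95.51 + $749.40 + $235.11 + $31.94 + $315.40 = $1682.91
Net pay = $3194.38 − $1682.91 = $1511.47

$1511.47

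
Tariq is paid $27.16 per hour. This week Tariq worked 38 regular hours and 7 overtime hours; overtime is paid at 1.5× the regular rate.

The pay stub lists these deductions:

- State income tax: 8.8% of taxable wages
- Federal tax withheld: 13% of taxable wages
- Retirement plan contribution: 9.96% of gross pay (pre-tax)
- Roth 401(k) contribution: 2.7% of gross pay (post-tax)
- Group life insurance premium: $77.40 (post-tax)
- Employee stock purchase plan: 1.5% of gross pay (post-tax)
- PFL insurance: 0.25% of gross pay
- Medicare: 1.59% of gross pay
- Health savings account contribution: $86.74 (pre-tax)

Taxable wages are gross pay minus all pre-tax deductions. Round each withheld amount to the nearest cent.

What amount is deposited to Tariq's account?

Regular pay: 38 × $27.16 = $1032.08
Overtime pay: 7 × $27.16 × 1.5 = $285.18
Gross pay = $1032.08 + $285.18 = $1317.26
Health savings account contribution: $86.74
Retirement plan contribution: $1317.26 × 0.0996 = $131.20
Pre-tax total = $86.74 + $131.20 = $217.94
Taxable wages = $1317.26 − $217.94 = $1099.32
State income tax: $1099.32 × 0.088 = $96.74
Federal tax withheld: $1099.32 × 0.13 = $142.91
Medicare: $1317.26 × 0.0159 = $20.94
PFL insurance: $1317.26 × 0.0025 = $3.29
Employee stock purchase plan: $1317.26 × 0.015 = $19.76
Roth 401(k) contribution: $1317.26 × 0.027 = $35.57
Group life insurance premium: $77.40
Total deductions = $86.74 + $131.20 + $96.74 + $142.91 + $20.94 + $3.29 + $19.76 + $35.57 + $77.40 = $614.55
Net pay = $1317.26 − $614.55 = $702.71

$702.71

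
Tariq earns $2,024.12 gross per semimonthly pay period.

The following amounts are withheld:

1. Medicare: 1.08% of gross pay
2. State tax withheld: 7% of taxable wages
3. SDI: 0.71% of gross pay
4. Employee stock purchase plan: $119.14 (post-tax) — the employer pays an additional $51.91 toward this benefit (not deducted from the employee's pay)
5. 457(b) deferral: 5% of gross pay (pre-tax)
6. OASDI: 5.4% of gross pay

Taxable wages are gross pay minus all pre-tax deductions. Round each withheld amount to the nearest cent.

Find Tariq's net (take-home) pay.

457(b) deferral: $2,024.12 × 0.05 = $101.21
Taxable wages = $2,024.12 − $101.21 = $1,922.91
State tax withheld: $1,922.91 × 0.07 = $134.60
Medicare: $2,024.12 × 0.0108 = $21.86
SDI: $2,024.12 × 0.0071 = $14.37
OASDI: $2,024.12 × 0.054 = $109.30
Employee stock purchase plan: $119.14
(Employer's $51.91 toward employee stock purchase plan is not withheld from the employee.)
Total deductions = $101.21 + $134.60 + $21.86 + $14.37 + $109.30 + $119.14 = $500.48
Net pay = $2,024.12 − $500.48 = $1,523.64

$1,523.64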